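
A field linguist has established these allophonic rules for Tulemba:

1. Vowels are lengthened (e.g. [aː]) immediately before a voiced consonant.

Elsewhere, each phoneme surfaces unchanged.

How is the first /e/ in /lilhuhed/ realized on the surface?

[eː]

/e/ (between /h/ and /d/) occurs before a voiced consonant → [eː] by rule 1.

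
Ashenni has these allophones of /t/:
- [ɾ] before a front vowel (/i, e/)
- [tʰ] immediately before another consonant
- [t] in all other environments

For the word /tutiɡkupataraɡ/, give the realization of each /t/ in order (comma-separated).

Occurrence 1 (position 1): no conditioning environment matches → elsewhere allophone [t].
Occurrence 2 (position 3): before a front vowel (/i, e/) → [ɾ].
Occurrence 3 (position 10): no conditioning environment matches → elsewhere allophone [t].

[t], [ɾ], [t]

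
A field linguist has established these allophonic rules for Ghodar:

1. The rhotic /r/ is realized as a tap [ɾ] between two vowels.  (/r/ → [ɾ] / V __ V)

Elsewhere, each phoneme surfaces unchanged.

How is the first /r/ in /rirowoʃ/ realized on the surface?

[r]

/r/ (word-initial) fails the environment for rule 1, so it stays [r].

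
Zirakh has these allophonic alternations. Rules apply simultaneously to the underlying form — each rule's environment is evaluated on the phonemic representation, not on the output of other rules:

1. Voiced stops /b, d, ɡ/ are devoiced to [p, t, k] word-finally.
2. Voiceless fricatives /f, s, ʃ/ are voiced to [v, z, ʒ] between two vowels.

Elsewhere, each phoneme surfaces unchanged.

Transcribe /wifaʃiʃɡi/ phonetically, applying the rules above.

[wivaʒiʃɡi]

/w/ — not in any rule's target class → [w].
/i/ — not in any rule's target class → [i].
/f/ (between /i/ and /a/) occurs between two vowels → [v] by rule 2.
/a/ (between /f/ and /ʃ/) is unaffected → [a].
/ʃ/ (between /a/ and /i/) occurs between two vowels → [ʒ] by rule 2.
/i/ (between /ʃ/ and /ʃ/) is unaffected → [i].
/ʃ/ (between /i/ and /ɡ/) is in the target of rule 2 but the environment (between two vowels) is not met → [ʃ].
/ɡ/ (between /ʃ/ and /i/): rule 1 targets it, but not word-finally → unchanged [ɡ].
/i/ — not in any rule's target class → [i].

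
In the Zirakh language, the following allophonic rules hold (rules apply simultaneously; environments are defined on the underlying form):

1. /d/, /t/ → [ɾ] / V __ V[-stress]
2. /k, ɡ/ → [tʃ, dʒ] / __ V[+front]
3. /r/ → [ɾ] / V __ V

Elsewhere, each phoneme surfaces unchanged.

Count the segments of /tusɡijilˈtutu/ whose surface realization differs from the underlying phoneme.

Segments that undergo a rule: /ɡ/ → [dʒ] (rule 2); /t/ → [ɾ] (rule 1).
All other segments surface unchanged.

2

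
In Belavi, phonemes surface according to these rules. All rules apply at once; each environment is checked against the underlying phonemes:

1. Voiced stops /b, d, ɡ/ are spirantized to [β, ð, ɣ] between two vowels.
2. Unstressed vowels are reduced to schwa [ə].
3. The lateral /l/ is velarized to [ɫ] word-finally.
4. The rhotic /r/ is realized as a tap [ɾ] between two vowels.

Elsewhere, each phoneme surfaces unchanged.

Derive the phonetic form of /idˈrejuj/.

[ədˈrejəj]

/i/ (word-initial) occurs in an unstressed syllable → [ə] by rule 2.
/d/ — between /i/ and /r/; rule 1 does not apply here → [d].
/r/ — between /d/ and /e/; rule 4 does not apply here → [r].
/e/ (between /r/ and /j/) fails the environment for rule 2, so it stays [e].
/j/ — not in any rule's target class → [j].
/u/ meets the environment for rule 2 (in an unstressed syllable) → [ə].
/j/ stays [j].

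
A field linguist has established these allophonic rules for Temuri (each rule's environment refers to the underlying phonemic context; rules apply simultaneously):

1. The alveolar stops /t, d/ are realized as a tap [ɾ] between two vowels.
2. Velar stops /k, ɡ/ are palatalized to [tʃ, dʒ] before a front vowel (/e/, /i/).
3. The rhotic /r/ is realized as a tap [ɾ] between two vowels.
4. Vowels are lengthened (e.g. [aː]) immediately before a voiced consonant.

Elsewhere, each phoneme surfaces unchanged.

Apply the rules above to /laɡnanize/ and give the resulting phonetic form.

/l/ — not in any rule's target class → [l].
/a/ — between /l/ and /ɡ/, before a voiced consonant — surfaces as [aː] (rule 4).
/ɡ/ (between /a/ and /n/) fails the environment for rule 2, so it stays [ɡ].
/n/ (between /ɡ/ and /a/) is unaffected → [n].
/a/ — between /n/ and /n/, before a voiced consonant — surfaces as [aː] (rule 4).
/n/ — not in any rule's target class → [n].
/i/ meets the environment for rule 4 (before a voiced consonant) → [iː].
/z/ (between /i/ and /e/) is unaffected → [z].
/e/ (word-final) is in the target of rule 4 but the environment (before a voiced consonant) is not met → [e].

[laːɡnaːniːze]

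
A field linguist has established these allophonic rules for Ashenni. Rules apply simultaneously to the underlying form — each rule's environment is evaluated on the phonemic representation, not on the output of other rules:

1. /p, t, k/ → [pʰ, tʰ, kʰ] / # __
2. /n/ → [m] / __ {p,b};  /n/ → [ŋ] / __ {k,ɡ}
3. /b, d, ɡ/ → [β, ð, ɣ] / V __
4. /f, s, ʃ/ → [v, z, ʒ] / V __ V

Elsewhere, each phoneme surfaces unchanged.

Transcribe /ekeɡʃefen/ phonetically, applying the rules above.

[ekeɣʃeven]

/e/ (word-initial): no rule targets it → [e].
/k/ (between /e/ and /e/) is in the target of rule 1 but the environment (word-initially) is not met → [k].
/e/ (between /k/ and /ɡ/): no rule targets it → [e].
/ɡ/ — between /e/ and /ʃ/, immediately after a vowel — surfaces as [ɣ] (rule 3).
/ʃ/ — between /ɡ/ and /e/; rule 4 does not apply here → [ʃ].
/e/ (between /ʃ/ and /f/): no rule targets it → [e].
/f/ meets the environment for rule 4 (between two vowels) → [v].
/e/ (between /f/ and /n/): no rule targets it → [e].
/n/ (word-final) is in the target of rule 2 but the environment (before a labial or velar stop) is not met → [n].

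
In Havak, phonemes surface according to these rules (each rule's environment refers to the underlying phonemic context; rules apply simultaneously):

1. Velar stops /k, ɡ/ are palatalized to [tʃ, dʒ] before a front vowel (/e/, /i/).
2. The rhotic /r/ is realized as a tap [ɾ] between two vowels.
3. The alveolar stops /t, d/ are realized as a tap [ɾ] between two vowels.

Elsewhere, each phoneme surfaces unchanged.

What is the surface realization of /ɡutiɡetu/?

/ɡ/ — word-initial; rule 1 does not apply here → [ɡ].
/t/ meets the environment for rule 3 (between two vowels) → [ɾ].
/ɡ/ (between /i/ and /e/) occurs before a front vowel → [dʒ] by rule 1.
/t/ — between /e/ and /u/, between two vowels — surfaces as [ɾ] (rule 3).

[ɡuɾidʒeɾu]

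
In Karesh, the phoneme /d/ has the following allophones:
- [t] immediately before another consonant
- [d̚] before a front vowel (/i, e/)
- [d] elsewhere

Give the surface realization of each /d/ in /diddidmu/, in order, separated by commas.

[d̚], [t], [d̚], [t]

Occurrence 1 (position 1): before a front vowel (/i, e/) → [d̚].
Occurrence 2 (position 3): immediately before another consonant → [t].
Occurrence 3 (position 4): before a front vowel (/i, e/) → [d̚].
Occurrence 4 (position 6): immediately before another consonant → [t].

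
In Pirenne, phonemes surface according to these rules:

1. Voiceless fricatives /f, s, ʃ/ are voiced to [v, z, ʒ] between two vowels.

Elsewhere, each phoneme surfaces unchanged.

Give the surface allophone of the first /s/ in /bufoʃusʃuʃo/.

/s/ (between /u/ and /ʃ/): rule 1 targets it, but not between two vowels → unchanged [s].

[s]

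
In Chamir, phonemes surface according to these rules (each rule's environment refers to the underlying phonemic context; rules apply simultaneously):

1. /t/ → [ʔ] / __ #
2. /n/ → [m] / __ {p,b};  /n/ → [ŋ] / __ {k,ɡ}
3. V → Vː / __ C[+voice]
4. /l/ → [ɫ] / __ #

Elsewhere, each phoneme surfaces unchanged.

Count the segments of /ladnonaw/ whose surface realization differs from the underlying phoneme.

Segments that undergo a rule: /a/ → [aː] (rule 3); /o/ → [oː] (rule 3); /a/ → [aː] (rule 3).
All other segments surface unchanged.

3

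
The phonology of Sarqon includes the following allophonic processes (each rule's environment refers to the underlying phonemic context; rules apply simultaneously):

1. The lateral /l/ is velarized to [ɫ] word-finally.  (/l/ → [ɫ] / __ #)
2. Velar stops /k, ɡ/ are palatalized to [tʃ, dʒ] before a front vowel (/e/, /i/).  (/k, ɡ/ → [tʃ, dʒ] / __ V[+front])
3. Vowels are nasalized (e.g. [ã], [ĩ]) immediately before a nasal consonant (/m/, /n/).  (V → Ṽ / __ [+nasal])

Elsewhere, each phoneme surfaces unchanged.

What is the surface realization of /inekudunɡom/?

[ĩnekudũnɡõm]

/i/ — word-initial, before a nasal consonant — surfaces as [ĩ] (rule 3).
/n/ (between /i/ and /e/) is unaffected → [n].
/e/ — between /n/ and /k/; rule 3 does not apply here → [e].
/k/ (between /e/ and /u/) fails the environment for rule 2, so it stays [k].
/u/ (between /k/ and /d/) is in the target of rule 3 but the environment (before a nasal consonant) is not met → [u].
/d/ — not in any rule's target class → [d].
/u/ meets the environment for rule 3 (before a nasal consonant) → [ũ].
/n/ (between /u/ and /ɡ/) is unaffected → [n].
/ɡ/ (between /n/ and /o/) is in the target of rule 2 but the environment (before a front vowel) is not met → [ɡ].
Rule 3 applies to /o/ (between /ɡ/ and /m/: before a nasal consonant) → [õ].
/m/ (word-final): no rule targets it → [m].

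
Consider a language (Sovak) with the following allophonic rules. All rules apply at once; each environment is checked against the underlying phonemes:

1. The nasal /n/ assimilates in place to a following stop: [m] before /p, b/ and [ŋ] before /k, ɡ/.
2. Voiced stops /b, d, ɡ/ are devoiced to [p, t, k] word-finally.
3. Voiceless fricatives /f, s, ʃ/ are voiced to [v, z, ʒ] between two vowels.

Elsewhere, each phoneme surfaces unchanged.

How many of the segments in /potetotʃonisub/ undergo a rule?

Segments that undergo a rule: /s/ → [z] (rule 3); /b/ → [p] (rule 2).
All other segments surface unchanged.

2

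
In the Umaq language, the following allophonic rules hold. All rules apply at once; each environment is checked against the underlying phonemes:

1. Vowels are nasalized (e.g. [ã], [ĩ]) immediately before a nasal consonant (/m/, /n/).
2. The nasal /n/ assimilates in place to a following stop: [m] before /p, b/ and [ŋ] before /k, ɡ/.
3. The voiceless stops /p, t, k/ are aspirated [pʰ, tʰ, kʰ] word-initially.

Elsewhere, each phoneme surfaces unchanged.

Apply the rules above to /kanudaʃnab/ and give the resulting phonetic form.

/k/ (word-initial): word-initially, so rule 3 applies → [kʰ].
Rule 1 applies to /a/ (between /k/ and /n/: before a nasal consonant) → [ã].
/n/ (between /a/ and /u/): rule 2 targets it, but not before a labial or velar stop → unchanged [n].
/u/ (between /n/ and /d/) is in the target of rule 1 but the environment (before a nasal consonant) is not met → [u].
/a/ — between /d/ and /ʃ/; rule 1 does not apply here → [a].
/n/ (between /ʃ/ and /a/): rule 2 targets it, but not before a labial or velar stop → unchanged [n].
/a/ (between /n/ and /b/) fails the environment for rule 1, so it stays [a].

[kʰãnudaʃnab]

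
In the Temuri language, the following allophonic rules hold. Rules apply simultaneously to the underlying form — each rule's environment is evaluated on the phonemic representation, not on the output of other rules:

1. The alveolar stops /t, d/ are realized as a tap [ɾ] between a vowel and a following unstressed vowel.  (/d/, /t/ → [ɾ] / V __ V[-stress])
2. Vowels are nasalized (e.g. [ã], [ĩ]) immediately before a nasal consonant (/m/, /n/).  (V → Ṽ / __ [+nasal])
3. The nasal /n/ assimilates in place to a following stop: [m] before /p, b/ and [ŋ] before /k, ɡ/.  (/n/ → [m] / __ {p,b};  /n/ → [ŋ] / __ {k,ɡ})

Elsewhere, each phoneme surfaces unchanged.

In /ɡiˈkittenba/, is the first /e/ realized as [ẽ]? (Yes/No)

/e/ meets the environment for rule 2 (before a nasal consonant) → [ẽ].
The actual realization is [ẽ], which matches [ẽ].

Yes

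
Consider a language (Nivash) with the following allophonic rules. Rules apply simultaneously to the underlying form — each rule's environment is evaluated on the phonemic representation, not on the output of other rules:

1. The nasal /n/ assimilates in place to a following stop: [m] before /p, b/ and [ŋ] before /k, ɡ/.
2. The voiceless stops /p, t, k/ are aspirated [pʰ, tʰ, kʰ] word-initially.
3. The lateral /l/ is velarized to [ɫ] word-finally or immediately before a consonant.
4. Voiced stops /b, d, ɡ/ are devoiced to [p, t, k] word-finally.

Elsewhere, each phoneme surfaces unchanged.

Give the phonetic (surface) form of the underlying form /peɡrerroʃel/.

[pʰeɡrerroʃeɫ]

Rule 2 applies to /p/ (word-initial: word-initially) → [pʰ].
/e/ stays [e].
/ɡ/ (between /e/ and /r/) fails the environment for rule 4, so it stays [ɡ].
/r/ (between /ɡ/ and /e/): no rule targets it → [r].
/e/ stays [e].
/r/ — not in any rule's target class → [r].
/r/ (between /r/ and /o/): no rule targets it → [r].
/o/ (between /r/ and /ʃ/): no rule targets it → [o].
/ʃ/ — not in any rule's target class → [ʃ].
/e/ — not in any rule's target class → [e].
/l/ meets the environment for rule 3 (word-finally or immediately before a consonant) → [ɫ].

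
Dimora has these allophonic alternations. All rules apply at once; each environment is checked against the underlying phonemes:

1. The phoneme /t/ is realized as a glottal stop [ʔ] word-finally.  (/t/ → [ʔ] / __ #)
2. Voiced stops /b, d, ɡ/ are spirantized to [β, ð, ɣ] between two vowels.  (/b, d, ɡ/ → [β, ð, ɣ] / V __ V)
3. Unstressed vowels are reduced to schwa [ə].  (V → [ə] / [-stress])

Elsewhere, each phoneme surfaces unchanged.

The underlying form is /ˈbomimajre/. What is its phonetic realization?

/b/ — word-initial; rule 2 does not apply here → [b].
/o/ — between /b/ and /m/; rule 3 does not apply here → [o].
/m/ (between /o/ and /i/) is unaffected → [m].
/i/ (between /m/ and /m/) occurs in an unstressed syllable → [ə] by rule 3.
/m/ (between /i/ and /a/): no rule targets it → [m].
/a/ — between /m/ and /j/, in an unstressed syllable — surfaces as [ə] (rule 3).
/j/ (between /a/ and /r/): no rule targets it → [j].
/r/ stays [r].
/e/ — word-final, in an unstressed syllable — surfaces as [ə] (rule 3).

[ˈboməməjrə]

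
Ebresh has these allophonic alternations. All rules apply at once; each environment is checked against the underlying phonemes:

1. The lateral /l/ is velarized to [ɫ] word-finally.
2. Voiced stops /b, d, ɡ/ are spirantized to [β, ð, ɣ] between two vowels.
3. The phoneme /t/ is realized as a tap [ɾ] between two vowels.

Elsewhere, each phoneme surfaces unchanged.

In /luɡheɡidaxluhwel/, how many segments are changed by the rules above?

Segments that undergo a rule: /ɡ/ → [ɣ] (rule 2); /d/ → [ð] (rule 2); /l/ → [ɫ] (rule 1).
All other segments surface unchanged.

3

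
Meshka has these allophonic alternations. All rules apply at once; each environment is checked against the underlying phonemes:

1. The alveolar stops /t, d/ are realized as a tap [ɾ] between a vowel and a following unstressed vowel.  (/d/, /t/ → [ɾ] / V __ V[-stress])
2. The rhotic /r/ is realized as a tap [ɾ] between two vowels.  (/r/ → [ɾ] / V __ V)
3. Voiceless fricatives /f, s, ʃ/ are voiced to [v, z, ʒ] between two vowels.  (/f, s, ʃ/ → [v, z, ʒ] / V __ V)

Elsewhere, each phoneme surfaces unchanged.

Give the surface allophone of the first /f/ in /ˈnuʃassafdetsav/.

[f]

/f/ — between /a/ and /d/; rule 3 does not apply here → [f].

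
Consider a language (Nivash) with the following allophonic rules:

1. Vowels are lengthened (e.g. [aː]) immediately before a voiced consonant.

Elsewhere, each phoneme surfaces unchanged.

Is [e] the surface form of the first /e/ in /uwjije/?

Yes

/e/ (word-final) fails the environment for rule 1, so it stays [e].
The actual realization is [e], which matches [e].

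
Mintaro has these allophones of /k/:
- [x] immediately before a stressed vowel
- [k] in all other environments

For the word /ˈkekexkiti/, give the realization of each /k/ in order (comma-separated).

[x], [k], [k]

Occurrence 1 (position 1): immediately before a stressed vowel → [x].
Occurrence 2 (position 3): no conditioning environment matches → elsewhere allophone [k].
Occurrence 3 (position 6): no conditioning environment matches → elsewhere allophone [k].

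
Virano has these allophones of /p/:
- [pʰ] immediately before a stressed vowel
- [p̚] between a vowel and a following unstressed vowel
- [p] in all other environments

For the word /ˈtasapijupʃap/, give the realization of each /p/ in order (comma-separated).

[p̚], [p], [p]

Occurrence 1 (position 5): between a vowel and a following unstressed vowel → [p̚].
Occurrence 2 (position 9): no conditioning environment matches → elsewhere allophone [p].
Occurrence 3 (position 12): no conditioning environment matches → elsewhere allophone [p].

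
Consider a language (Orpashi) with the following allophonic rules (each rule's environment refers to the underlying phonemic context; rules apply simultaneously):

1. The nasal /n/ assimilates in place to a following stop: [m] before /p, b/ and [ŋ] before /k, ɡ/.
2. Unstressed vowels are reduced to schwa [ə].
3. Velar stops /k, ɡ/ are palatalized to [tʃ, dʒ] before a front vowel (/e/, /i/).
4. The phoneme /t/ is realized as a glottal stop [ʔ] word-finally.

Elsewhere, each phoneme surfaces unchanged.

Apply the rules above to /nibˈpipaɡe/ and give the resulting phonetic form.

/n/ (word-initial): rule 1 targets it, but not before a labial or velar stop → unchanged [n].
/i/ meets the environment for rule 2 (in an unstressed syllable) → [ə].
/i/ (between /p/ and /p/) is in the target of rule 2 but the environment (in an unstressed syllable) is not met → [i].
/a/ meets the environment for rule 2 (in an unstressed syllable) → [ə].
/ɡ/ — between /a/ and /e/, before a front vowel — surfaces as [dʒ] (rule 3).
Rule 2 applies to /e/ (word-final: in an unstressed syllable) → [ə].

[nəbˈpipədʒə]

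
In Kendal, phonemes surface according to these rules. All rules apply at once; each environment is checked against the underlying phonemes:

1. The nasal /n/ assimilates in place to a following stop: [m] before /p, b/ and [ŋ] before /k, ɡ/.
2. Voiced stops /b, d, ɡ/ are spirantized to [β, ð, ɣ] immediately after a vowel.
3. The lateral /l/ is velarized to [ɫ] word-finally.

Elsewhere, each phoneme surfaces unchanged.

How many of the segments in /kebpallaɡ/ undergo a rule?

2

Segments that undergo a rule: /b/ → [β] (rule 2); /ɡ/ → [ɣ] (rule 2).
All other segments surface unchanged.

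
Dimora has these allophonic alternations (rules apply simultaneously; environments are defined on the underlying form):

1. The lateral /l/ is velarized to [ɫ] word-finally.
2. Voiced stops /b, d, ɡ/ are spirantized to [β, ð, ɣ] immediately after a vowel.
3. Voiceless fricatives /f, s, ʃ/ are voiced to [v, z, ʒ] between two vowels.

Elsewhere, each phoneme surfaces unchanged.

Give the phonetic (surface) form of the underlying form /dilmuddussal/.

[dilmuðdussaɫ]

/d/ (word-initial): rule 2 targets it, but not immediately after a vowel → unchanged [d].
/i/ stays [i].
/l/ (between /i/ and /m/): rule 1 targets it, but not word-finally → unchanged [l].
/m/ — not in any rule's target class → [m].
/u/ — not in any rule's target class → [u].
/d/ — between /u/ and /d/, immediately after a vowel — surfaces as [ð] (rule 2).
/d/ (between /d/ and /u/) is in the target of rule 2 but the environment (immediately after a vowel) is not met → [d].
/u/ (between /d/ and /s/) is unaffected → [u].
/s/ (between /u/ and /s/) fails the environment for rule 3, so it stays [s].
/s/ — between /s/ and /a/; rule 3 does not apply here → [s].
/a/ (between /s/ and /l/): no rule targets it → [a].
/l/ — word-final, word-finally — surfaces as [ɫ] (rule 1).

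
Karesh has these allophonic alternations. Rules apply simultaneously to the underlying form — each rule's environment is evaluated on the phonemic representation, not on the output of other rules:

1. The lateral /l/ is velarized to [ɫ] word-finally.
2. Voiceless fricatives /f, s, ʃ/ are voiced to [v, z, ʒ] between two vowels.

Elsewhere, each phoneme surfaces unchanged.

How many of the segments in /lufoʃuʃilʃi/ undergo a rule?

3

Segments that undergo a rule: /f/ → [v] (rule 2); /ʃ/ → [ʒ] (rule 2); /ʃ/ → [ʒ] (rule 2).
All other segments surface unchanged.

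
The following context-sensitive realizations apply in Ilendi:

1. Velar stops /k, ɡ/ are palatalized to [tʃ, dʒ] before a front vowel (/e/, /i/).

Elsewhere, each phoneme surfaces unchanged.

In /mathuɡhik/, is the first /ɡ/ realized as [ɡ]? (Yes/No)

Yes

/ɡ/ — between /u/ and /h/; rule 1 does not apply here → [ɡ].
The actual realization is [ɡ], which matches [ɡ].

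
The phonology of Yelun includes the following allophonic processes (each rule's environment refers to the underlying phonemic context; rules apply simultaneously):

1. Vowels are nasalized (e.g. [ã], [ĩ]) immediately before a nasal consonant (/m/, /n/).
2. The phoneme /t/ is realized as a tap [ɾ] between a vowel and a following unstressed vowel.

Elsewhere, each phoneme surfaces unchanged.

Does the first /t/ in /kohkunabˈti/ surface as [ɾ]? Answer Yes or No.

/t/ — between /b/ and /i/; rule 2 does not apply here → [t].
The actual realization is [t], not [ɾ].

No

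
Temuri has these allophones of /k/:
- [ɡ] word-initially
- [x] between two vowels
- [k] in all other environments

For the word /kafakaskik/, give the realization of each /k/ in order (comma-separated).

Occurrence 1 (position 1): word-initially → [ɡ].
Occurrence 2 (position 5): between two vowels → [x].
Occurrence 3 (position 8): no conditioning environment matches → elsewhere allophone [k].
Occurrence 4 (position 10): no conditioning environment matches → elsewhere allophone [k].

[ɡ], [x], [k], [k]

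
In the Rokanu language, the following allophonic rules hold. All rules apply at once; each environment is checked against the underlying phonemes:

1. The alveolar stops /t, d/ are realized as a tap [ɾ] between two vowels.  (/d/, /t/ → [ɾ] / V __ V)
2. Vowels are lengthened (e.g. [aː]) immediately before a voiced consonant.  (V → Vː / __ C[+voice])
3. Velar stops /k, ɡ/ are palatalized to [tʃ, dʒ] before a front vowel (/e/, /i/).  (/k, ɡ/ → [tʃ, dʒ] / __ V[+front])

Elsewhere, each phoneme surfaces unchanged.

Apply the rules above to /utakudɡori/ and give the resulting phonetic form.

[uɾakuːdɡoːri]

/u/ (word-initial): rule 2 targets it, but not before a voiced consonant → unchanged [u].
Rule 1 applies to /t/ (between /u/ and /a/: between two vowels) → [ɾ].
/a/ (between /t/ and /k/) is in the target of rule 2 but the environment (before a voiced consonant) is not met → [a].
/k/ (between /a/ and /u/) is in the target of rule 3 but the environment (before a front vowel) is not met → [k].
Rule 2 applies to /u/ (between /k/ and /d/: before a voiced consonant) → [uː].
/d/ — between /u/ and /ɡ/; rule 1 does not apply here → [d].
/ɡ/ (between /d/ and /o/) is in the target of rule 3 but the environment (before a front vowel) is not met → [ɡ].
/o/ — between /ɡ/ and /r/, before a voiced consonant — surfaces as [oː] (rule 2).
/r/ — not in any rule's target class → [r].
/i/ — word-final; rule 2 does not apply here → [i].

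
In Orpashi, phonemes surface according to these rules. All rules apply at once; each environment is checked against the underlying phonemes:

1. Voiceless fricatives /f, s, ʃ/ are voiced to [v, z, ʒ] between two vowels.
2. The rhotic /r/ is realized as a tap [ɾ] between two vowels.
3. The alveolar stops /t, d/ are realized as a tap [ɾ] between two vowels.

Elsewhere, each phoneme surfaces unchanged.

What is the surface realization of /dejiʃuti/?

[dejiʒuɾi]

/d/ (word-initial) is in the target of rule 3 but the environment (between two vowels) is not met → [d].
/e/ (between /d/ and /j/) is unaffected → [e].
/j/ — not in any rule's target class → [j].
/i/ (between /j/ and /ʃ/): no rule targets it → [i].
/ʃ/ (between /i/ and /u/) occurs between two vowels → [ʒ] by rule 1.
/u/ (between /ʃ/ and /t/) is unaffected → [u].
/t/ (between /u/ and /i/): between two vowels, so rule 3 applies → [ɾ].
/i/ (word-final): no rule targets it → [i].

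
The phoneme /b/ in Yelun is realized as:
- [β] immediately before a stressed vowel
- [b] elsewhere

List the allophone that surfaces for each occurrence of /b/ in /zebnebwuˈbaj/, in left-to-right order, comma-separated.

Occurrence 1 (position 3): no conditioning environment matches → elsewhere allophone [b].
Occurrence 2 (position 6): no conditioning environment matches → elsewhere allophone [b].
Occurrence 3 (position 9): immediately before a stressed vowel → [β].

[b], [b], [β]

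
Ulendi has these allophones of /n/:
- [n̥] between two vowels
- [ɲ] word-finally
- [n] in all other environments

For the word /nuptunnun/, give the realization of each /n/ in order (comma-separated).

Occurrence 1 (position 1): no conditioning environment matches → elsewhere allophone [n].
Occurrence 2 (position 6): no conditioning environment matches → elsewhere allophone [n].
Occurrence 3 (position 7): no conditioning environment matches → elsewhere allophone [n].
Occurrence 4 (position 9): word-finally → [ɲ].

[n], [n], [n], [ɲ]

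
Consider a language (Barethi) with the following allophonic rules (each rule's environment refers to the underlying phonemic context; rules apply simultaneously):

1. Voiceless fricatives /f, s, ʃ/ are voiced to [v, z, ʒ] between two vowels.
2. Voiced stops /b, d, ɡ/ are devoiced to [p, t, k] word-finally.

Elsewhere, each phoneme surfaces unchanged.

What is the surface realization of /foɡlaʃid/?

/f/ — word-initial; rule 1 does not apply here → [f].
/ɡ/ (between /o/ and /l/) fails the environment for rule 2, so it stays [ɡ].
Rule 1 applies to /ʃ/ (between /a/ and /i/: between two vowels) → [ʒ].
/d/ (word-final): word-finally, so rule 2 applies → [t].

[foɡlaʒit]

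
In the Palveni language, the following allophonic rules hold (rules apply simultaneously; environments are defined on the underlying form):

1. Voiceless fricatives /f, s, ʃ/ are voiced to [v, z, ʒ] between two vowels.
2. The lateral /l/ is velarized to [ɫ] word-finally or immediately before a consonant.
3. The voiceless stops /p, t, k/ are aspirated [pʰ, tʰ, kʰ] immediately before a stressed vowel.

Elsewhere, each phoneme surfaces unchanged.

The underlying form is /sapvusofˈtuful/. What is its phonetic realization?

/s/ (word-initial) is in the target of rule 1 but the environment (between two vowels) is not met → [s].
/a/ (between /s/ and /p/) is unaffected → [a].
/p/ — between /a/ and /v/; rule 3 does not apply here → [p].
/v/ stays [v].
/u/ (between /v/ and /s/) is unaffected → [u].
/s/ (between /u/ and /o/): between two vowels, so rule 1 applies → [z].
/o/ (between /s/ and /f/) is unaffected → [o].
/f/ (between /o/ and /t/) fails the environment for rule 1, so it stays [f].
/t/ (between /f/ and /u/): immediately before a stressed vowel, so rule 3 applies → [tʰ].
/u/ — not in any rule's target class → [u].
/f/ — between /u/ and /u/, between two vowels — surfaces as [v] (rule 1).
/u/ stays [u].
Rule 2 applies to /l/ (word-final: word-finally or immediately before a consonant) → [ɫ].

[sapvuzofˈtʰuvuɫ]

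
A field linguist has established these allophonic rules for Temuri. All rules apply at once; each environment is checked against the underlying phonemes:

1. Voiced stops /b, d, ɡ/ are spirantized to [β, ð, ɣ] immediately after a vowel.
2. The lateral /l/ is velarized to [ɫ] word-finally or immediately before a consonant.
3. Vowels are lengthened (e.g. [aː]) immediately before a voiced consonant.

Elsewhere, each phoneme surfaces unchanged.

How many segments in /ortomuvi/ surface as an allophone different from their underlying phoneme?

Segments that undergo a rule: /o/ → [oː] (rule 3); /o/ → [oː] (rule 3); /u/ → [uː] (rule 3).
All other segments surface unchanged.

3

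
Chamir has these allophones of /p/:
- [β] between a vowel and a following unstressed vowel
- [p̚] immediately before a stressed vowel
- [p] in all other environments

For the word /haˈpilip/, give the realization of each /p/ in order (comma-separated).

Occurrence 1 (position 3): immediately before a stressed vowel → [p̚].
Occurrence 2 (position 7): no conditioning environment matches → elsewhere allophone [p].

[p̚], [p]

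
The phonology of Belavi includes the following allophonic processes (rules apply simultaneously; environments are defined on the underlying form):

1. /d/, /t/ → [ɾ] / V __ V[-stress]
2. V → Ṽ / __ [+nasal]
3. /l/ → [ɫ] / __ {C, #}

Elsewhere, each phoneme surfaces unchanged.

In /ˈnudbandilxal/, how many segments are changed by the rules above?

3

Segments that undergo a rule: /a/ → [ã] (rule 2); /l/ → [ɫ] (rule 3); /l/ → [ɫ] (rule 3).
All other segments surface unchanged.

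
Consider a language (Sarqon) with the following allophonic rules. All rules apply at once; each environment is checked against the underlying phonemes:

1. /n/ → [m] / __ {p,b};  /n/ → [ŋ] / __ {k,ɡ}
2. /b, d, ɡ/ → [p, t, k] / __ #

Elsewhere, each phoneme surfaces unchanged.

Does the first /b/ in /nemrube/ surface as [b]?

/b/ (between /u/ and /e/): rule 2 targets it, but not word-finally → unchanged [b].
The actual realization is [b], which matches [b].

Yes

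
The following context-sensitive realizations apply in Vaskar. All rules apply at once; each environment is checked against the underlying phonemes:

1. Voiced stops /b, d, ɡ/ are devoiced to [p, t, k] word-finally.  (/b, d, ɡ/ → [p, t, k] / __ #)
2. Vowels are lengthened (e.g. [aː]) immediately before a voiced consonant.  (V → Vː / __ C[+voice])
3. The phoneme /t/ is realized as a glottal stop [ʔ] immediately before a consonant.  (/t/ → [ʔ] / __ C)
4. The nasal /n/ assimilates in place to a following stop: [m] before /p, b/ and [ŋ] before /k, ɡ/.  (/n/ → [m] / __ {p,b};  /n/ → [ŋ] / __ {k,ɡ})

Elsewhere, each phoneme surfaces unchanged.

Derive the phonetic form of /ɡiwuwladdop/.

[ɡiːwuːwlaːddop]

/ɡ/ (word-initial) fails the environment for rule 1, so it stays [ɡ].
/i/ — between /ɡ/ and /w/, before a voiced consonant — surfaces as [iː] (rule 2).
/w/ stays [w].
/u/ meets the environment for rule 2 (before a voiced consonant) → [uː].
/w/ stays [w].
/l/ (between /w/ and /a/): no rule targets it → [l].
Rule 2 applies to /a/ (between /l/ and /d/: before a voiced consonant) → [aː].
/d/ — between /a/ and /d/; rule 1 does not apply here → [d].
/d/ — between /d/ and /o/; rule 1 does not apply here → [d].
/o/ (between /d/ and /p/) is in the target of rule 2 but the environment (before a voiced consonant) is not met → [o].
/p/ stays [p].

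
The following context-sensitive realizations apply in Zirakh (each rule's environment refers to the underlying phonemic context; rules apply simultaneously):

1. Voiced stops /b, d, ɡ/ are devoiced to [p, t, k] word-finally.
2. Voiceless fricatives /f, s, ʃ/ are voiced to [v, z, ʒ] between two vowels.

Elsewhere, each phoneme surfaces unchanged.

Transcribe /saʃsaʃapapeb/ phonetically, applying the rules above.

/s/ (word-initial) fails the environment for rule 2, so it stays [s].
/ʃ/ — between /a/ and /s/; rule 2 does not apply here → [ʃ].
/s/ (between /ʃ/ and /a/): rule 2 targets it, but not between two vowels → unchanged [s].
Rule 2 applies to /ʃ/ (between /a/ and /a/: between two vowels) → [ʒ].
/b/ meets the environment for rule 1 (word-finally) → [p].

[saʃsaʒapapep]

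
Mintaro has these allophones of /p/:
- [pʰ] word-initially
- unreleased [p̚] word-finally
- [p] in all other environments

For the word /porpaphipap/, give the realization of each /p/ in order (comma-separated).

Occurrence 1 (position 1): word-initially → [pʰ].
Occurrence 2 (position 4): no conditioning environment matches → elsewhere allophone [p].
Occurrence 3 (position 6): no conditioning environment matches → elsewhere allophone [p].
Occurrence 4 (position 9): no conditioning environment matches → elsewhere allophone [p].
Occurrence 5 (position 11): word-finally → [p̚].

[pʰ], [p], [p], [p], [p̚]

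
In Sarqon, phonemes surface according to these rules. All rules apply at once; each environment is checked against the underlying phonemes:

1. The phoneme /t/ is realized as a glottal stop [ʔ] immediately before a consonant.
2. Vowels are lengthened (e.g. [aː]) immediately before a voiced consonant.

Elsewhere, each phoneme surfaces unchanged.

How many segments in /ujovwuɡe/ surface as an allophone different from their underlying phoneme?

3

Segments that undergo a rule: /u/ → [uː] (rule 2); /o/ → [oː] (rule 2); /u/ → [uː] (rule 2).
All other segments surface unchanged.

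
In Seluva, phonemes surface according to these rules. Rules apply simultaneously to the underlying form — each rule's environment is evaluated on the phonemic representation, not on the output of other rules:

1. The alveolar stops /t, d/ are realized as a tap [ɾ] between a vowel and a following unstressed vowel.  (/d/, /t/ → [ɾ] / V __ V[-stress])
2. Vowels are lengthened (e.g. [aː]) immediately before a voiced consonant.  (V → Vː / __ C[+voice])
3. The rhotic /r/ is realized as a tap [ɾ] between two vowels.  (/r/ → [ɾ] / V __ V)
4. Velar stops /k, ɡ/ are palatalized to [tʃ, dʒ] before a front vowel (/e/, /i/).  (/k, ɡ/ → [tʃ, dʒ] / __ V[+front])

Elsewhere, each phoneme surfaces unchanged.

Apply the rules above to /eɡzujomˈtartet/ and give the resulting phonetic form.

Rule 2 applies to /e/ (word-initial: before a voiced consonant) → [eː].
/ɡ/ (between /e/ and /z/) is in the target of rule 4 but the environment (before a front vowel) is not met → [ɡ].
/z/ stays [z].
/u/ (between /z/ and /j/): before a voiced consonant, so rule 2 applies → [uː].
/j/ stays [j].
/o/ (between /j/ and /m/) occurs before a voiced consonant → [oː] by rule 2.
/m/ (between /o/ and /t/): no rule targets it → [m].
/t/ — between /m/ and /a/; rule 1 does not apply here → [t].
/a/ (between /t/ and /r/) occurs before a voiced consonant → [aː] by rule 2.
/r/ — between /a/ and /t/; rule 3 does not apply here → [r].
/t/ (between /r/ and /e/) fails the environment for rule 1, so it stays [t].
/e/ (between /t/ and /t/): rule 2 targets it, but not before a voiced consonant → unchanged [e].
/t/ (word-final) is in the target of rule 1 but the environment (between a vowel and a following unstressed vowel) is not met → [t].

[eːɡzuːjoːmˈtaːrtet]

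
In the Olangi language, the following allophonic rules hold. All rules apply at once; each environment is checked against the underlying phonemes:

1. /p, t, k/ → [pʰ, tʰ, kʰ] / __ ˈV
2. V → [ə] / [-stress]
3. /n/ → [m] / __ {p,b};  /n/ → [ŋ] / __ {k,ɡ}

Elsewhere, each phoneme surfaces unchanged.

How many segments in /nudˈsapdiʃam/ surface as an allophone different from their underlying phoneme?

3

Segments that undergo a rule: /u/ → [ə] (rule 2); /i/ → [ə] (rule 2); /a/ → [ə] (rule 2).
All other segments surface unchanged.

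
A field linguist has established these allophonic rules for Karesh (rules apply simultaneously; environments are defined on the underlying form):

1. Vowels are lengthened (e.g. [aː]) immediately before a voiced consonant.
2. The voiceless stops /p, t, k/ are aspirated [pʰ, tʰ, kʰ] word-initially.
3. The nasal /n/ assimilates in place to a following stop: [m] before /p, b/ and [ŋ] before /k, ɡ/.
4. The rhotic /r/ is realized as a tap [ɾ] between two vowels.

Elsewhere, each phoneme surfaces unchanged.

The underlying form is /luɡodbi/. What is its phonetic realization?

[luːɡoːdbi]

/l/ (word-initial): no rule targets it → [l].
Rule 1 applies to /u/ (between /l/ and /ɡ/: before a voiced consonant) → [uː].
/ɡ/ (between /u/ and /o/): no rule targets it → [ɡ].
/o/ (between /ɡ/ and /d/) occurs before a voiced consonant → [oː] by rule 1.
/d/ (between /o/ and /b/): no rule targets it → [d].
/b/ — not in any rule's target class → [b].
/i/ (word-final) is in the target of rule 1 but the environment (before a voiced consonant) is not met → [i].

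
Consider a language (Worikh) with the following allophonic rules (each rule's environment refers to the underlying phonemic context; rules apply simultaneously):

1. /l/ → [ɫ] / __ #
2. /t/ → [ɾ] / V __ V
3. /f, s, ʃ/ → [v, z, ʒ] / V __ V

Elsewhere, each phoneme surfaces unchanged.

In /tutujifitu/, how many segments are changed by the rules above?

Segments that undergo a rule: /t/ → [ɾ] (rule 2); /f/ → [v] (rule 3); /t/ → [ɾ] (rule 2).
All other segments surface unchanged.

3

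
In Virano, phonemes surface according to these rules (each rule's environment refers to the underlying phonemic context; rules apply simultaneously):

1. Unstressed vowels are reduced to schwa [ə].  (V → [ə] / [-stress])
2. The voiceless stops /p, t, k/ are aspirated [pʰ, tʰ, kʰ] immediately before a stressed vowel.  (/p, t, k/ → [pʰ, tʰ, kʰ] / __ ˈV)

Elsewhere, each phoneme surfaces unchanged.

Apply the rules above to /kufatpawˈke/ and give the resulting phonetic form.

[kəfətpəwˈkʰe]

/k/ (word-initial): rule 2 targets it, but not immediately before a stressed vowel → unchanged [k].
/u/ — between /k/ and /f/, in an unstressed syllable — surfaces as [ə] (rule 1).
/f/ (between /u/ and /a/): no rule targets it → [f].
/a/ meets the environment for rule 1 (in an unstressed syllable) → [ə].
/t/ — between /a/ and /p/; rule 2 does not apply here → [t].
/p/ (between /t/ and /a/) is in the target of rule 2 but the environment (immediately before a stressed vowel) is not met → [p].
/a/ — between /p/ and /w/, in an unstressed syllable — surfaces as [ə] (rule 1).
/w/ (between /a/ and /k/) is unaffected → [w].
/k/ (between /w/ and /e/): immediately before a stressed vowel, so rule 2 applies → [kʰ].
/e/ (word-final) fails the environment for rule 1, so it stays [e].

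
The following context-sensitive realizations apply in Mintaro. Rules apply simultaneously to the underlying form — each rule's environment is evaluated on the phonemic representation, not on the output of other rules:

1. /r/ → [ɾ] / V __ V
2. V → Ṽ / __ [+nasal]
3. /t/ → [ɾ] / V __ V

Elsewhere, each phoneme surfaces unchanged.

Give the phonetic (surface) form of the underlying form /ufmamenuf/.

[ufmãmẽnuf]

/u/ (word-initial) is in the target of rule 2 but the environment (before a nasal consonant) is not met → [u].
/f/ stays [f].
/m/ — not in any rule's target class → [m].
/a/ (between /m/ and /m/) occurs before a nasal consonant → [ã] by rule 2.
/m/ (between /a/ and /e/) is unaffected → [m].
/e/ meets the environment for rule 2 (before a nasal consonant) → [ẽ].
/n/ (between /e/ and /u/): no rule targets it → [n].
/u/ (between /n/ and /f/): rule 2 targets it, but not before a nasal consonant → unchanged [u].
/f/ — not in any rule's target class → [f].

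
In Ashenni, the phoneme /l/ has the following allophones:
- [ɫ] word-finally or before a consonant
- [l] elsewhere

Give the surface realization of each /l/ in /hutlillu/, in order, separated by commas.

[l], [ɫ], [l]

Occurrence 1 (position 4): no conditioning environment matches → elsewhere allophone [l].
Occurrence 2 (position 6): word-finally or before a consonant → [ɫ].
Occurrence 3 (position 7): no conditioning environment matches → elsewhere allophone [l].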